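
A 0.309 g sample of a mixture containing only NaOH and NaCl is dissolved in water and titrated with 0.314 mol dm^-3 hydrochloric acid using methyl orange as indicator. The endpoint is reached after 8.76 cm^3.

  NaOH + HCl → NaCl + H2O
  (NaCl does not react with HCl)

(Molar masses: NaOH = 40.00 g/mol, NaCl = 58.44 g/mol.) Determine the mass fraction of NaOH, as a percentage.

35.6 %

n(HCl) = 0.00876 × 0.314 = 2.75 × 10^-3 mol
Let x = n(NaOH), y = n(NaCl).
Titrant: 1x = 2.75 × 10^-3;  mass: 40.00x + 58.44y = 0.309
Solving, x = 2.75 × 10^-3 mol, y = 3.40 × 10^-3 mol
mass of NaOH = 2.75 × 10^-3 × 40.00 = 0.110 g
% NaOH = 0.110 / 0.309 × 100 = 35.6 %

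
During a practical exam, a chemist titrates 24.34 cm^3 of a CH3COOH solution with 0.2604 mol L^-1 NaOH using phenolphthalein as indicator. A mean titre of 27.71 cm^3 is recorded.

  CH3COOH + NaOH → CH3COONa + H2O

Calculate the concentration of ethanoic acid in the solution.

n(NaOH) = 0.02771 L × 0.2604 mol/L = 7.216 × 10^-3 mol
n(CH3COOH) = 7.216 × 10^-3 mol (1:1 mole ratio)
[CH3COOH] = 7.216 × 10^-3 mol / 0.02434 L = 0.2965 mol/L

0.2965 mol/L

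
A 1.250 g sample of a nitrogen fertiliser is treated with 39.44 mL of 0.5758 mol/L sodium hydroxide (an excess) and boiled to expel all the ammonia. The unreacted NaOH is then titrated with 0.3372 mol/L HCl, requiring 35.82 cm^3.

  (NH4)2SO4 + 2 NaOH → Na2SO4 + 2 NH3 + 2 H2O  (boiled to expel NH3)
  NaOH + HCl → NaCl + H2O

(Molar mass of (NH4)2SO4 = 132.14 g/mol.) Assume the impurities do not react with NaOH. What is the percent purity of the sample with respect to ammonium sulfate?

56.19 %

n(NaOH) added = 0.03944 × 0.5758 = 0.02271 mol
n(HCl) used in back-titration = 0.03582 × 0.3372 = 0.01208 mol
n(NaOH) left over = 0.01208 mol (1:1 ratio)
n(NaOH) consumed by analyte = 0.02271 − 0.01208 = 0.01063 mol
From the 1:2 ratio, n((NH4)2SO4) = 1/2 × 0.01063 = 5.316 × 10^-3 mol
mass of (NH4)2SO4 = 5.316 × 10^-3 × 132.14 = 0.7024 g
% (NH4)2SO4 = 0.7024 / 1.250 × 100 = 56.19 %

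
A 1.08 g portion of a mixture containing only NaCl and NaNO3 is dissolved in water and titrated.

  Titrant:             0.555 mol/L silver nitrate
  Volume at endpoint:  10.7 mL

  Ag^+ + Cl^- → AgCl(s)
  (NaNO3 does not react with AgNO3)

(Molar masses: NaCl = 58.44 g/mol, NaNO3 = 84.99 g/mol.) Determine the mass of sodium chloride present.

0.347 g

n(AgNO3) = 0.0107 × 0.555 = 5.94 × 10^-3 mol
Let x = n(NaCl), y = n(NaNO3).
Titrant: 1x = 5.94 × 10^-3;  mass: 58.44x + 84.99y = 1.08
Solving, x = 5.94 × 10^-3 mol, y = 8.62 × 10^-3 mol
mass of NaCl = 5.94 × 10^-3 × 58.44 = 0.347 g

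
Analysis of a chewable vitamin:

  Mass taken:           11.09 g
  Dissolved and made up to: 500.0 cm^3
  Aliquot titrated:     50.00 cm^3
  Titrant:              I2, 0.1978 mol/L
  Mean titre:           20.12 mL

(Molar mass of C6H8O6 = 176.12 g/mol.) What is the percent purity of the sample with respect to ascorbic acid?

C6H8O6 + I2 → C6H6O6 + 2 HI
n(I2) per titration = 0.02012 × 0.1978 = 3.980 × 10^-3 mol
n(C6H8O6) in each aliquot = 3.980 × 10^-3 mol (1:1 ratio)
n(C6H8O6) in the whole flask = 3.980 × 10^-3 × 500.0/50.00 = 0.03980 mol
mass of C6H8O6 = 0.03980 × 176.12 = 7.009 g
% C6H8O6 = 7.009 / 11.09 × 100 = 63.20 %

63.20 %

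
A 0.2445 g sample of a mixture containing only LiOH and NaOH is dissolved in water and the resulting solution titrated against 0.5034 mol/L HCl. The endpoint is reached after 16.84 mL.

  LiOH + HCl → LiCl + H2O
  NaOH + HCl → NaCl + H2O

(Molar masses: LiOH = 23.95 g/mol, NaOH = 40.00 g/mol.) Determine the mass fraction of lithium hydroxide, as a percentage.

n(HCl) = 0.01684 × 0.5034 = 8.477 × 10^-3 mol
Let x = n(LiOH), y = n(NaOH).
Titrant: 1x + 1y = 8.477 × 10^-3;  mass: 23.95x + 40.00y = 0.2445
Solving, x = 5.893 × 10^-3 mol, y = 2.584 × 10^-3 mol
mass of LiOH = 5.893 × 10^-3 × 23.95 = 0.1411 g
% LiOH = 0.1411 / 0.2445 × 100 = 57.73 %

57.73 %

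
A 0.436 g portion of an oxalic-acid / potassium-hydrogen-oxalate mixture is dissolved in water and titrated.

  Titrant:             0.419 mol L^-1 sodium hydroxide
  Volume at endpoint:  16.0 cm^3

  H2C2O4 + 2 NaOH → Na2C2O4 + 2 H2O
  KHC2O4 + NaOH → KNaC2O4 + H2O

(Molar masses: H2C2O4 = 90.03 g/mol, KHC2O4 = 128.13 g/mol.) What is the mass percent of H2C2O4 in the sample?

52.5 %

n(NaOH) = 0.0160 × 0.419 = 6.70 × 10^-3 mol
Let x = n(H2C2O4), y = n(KHC2O4).
Titrant: 2x + 1y = 6.70 × 10^-3;  mass: 90.03x + 128.13y = 0.436
Solving, x = 2.54 × 10^-3 mol, y = 1.61 × 10^-3 mol
mass of H2C2O4 = 2.54 × 10^-3 × 90.03 = 0.229 g
% H2C2O4 = 0.229 / 0.436 × 100 = 52.5 %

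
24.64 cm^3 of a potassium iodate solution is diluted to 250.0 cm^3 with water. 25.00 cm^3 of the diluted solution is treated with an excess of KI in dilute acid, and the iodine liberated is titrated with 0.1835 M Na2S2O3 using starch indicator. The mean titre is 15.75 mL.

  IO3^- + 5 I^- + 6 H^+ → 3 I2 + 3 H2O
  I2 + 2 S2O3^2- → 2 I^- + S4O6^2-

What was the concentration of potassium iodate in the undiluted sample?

0.1955 M

n(S2O3^2-) = 0.01575 × 0.1835 = 2.890 × 10^-3 mol
n(I2) = n(S2O3^2-)/2 = 1.445 × 10^-3 mol
From the 1:3 ratio, n(IO3^-) in the aliquot = 1/3 × 1.445 × 10^-3 = 4.817 × 10^-4 mol
[IO3^-]_dilute = 4.817 × 10^-4 / 0.02500 = 0.01927 mol/L
[IO3^-]_original = 0.01927 × 250.0/24.64 = 0.1955 mol/L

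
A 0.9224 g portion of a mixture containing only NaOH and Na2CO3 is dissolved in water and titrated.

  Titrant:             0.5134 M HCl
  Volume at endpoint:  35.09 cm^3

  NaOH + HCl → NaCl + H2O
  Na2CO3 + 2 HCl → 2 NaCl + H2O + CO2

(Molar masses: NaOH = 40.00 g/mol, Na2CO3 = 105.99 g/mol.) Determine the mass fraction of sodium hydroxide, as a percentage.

10.78 %

n(HCl) = 0.03509 × 0.5134 = 0.01802 mol
Let x = n(NaOH), y = n(Na2CO3).
Titrant: 1x + 2y = 0.01802;  mass: 40.00x + 105.99y = 0.9224
Solving, x = 2.487 × 10^-3 mol, y = 7.764 × 10^-3 mol
mass of NaOH = 2.487 × 10^-3 × 40.00 = 0.09947 g
% NaOH = 0.09947 / 0.9224 × 100 = 10.78 %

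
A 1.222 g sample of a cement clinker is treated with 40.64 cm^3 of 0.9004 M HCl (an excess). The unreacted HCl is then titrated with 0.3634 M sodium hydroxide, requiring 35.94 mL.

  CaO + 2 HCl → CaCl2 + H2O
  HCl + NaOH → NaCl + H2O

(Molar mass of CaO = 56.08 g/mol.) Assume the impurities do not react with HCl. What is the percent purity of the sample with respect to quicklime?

54.00 %

n(HCl) added = 0.04064 × 0.9004 = 0.03659 mol
n(NaOH) used in back-titration = 0.03594 × 0.3634 = 0.01306 mol
n(HCl) left over = 0.01306 mol (1:1 ratio)
n(HCl) consumed by analyte = 0.03659 − 0.01306 = 0.02353 mol
From the 1:2 ratio, n(CaO) = 1/2 × 0.02353 = 0.01177 mol
mass of CaO = 0.01177 × 56.08 = 0.6598 g
% CaO = 0.6598 / 1.222 × 100 = 54.00 %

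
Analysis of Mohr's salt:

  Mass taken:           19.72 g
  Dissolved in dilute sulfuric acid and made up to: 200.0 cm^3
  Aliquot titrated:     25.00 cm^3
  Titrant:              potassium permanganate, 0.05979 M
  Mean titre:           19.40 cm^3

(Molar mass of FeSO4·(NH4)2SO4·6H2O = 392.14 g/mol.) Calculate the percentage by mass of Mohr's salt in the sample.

MnO4^- + 5 Fe^2+ + 8 H^+ → Mn^2+ + 5 Fe^3+ + 4 H2O
n(KMnO4) per titration = 0.01940 × 0.05979 = 1.160 × 10^-3 mol
From the 5:1 ratio, n(FeSO4·(NH4)2SO4·6H2O) in each aliquot = 5/1 × 1.160 × 10^-3 = 5.800 × 10^-3 mol
n(FeSO4·(NH4)2SO4·6H2O) in the whole flask = 5.800 × 10^-3 × 200.0/25.00 = 0.04640 mol
mass of FeSO4·(NH4)2SO4·6H2O = 0.04640 × 392.14 = 18.19 g
% FeSO4·(NH4)2SO4·6H2O = 18.19 / 19.72 × 100 = 92.26 %

92.26 %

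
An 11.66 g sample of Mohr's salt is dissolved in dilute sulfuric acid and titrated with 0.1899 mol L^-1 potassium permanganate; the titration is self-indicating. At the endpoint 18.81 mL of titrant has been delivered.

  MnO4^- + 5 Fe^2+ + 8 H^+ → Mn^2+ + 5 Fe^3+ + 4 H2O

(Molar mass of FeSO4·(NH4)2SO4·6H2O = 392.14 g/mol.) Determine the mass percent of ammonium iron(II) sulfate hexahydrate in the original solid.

60.07 %

n(KMnO4) = 0.01881 L × 0.1899 mol/L = 3.572 × 10^-3 mol
From the 5:1 ratio, n(FeSO4·(NH4)2SO4·6H2O) = 5/1 × 3.572 × 10^-3 = 0.01786 mol
mass of FeSO4·(NH4)2SO4·6H2O = 0.01786 × 392.14 g/mol = 7.004 g
% FeSO4·(NH4)2SO4·6H2O = 7.004 / 11.66 × 100 = 60.07 %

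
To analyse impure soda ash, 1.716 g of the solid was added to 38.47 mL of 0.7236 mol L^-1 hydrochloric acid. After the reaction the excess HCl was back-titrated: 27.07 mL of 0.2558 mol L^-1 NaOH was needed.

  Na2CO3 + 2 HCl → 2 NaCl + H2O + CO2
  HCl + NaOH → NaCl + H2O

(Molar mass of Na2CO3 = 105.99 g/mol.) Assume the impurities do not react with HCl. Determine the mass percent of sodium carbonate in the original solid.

64.58 %

n(HCl) added = 0.03847 × 0.7236 = 0.02784 mol
n(NaOH) used in back-titration = 0.02707 × 0.2558 = 6.925 × 10^-3 mol
n(HCl) left over = 6.925 × 10^-3 mol (1:1 ratio)
n(HCl) consumed by analyte = 0.02784 − 6.925 × 10^-3 = 0.02091 mol
From the 1:2 ratio, n(Na2CO3) = 1/2 × 0.02091 = 0.01046 mol
mass of Na2CO3 = 0.01046 × 105.99 = 1.108 g
% Na2CO3 = 1.108 / 1.716 × 100 = 64.58 %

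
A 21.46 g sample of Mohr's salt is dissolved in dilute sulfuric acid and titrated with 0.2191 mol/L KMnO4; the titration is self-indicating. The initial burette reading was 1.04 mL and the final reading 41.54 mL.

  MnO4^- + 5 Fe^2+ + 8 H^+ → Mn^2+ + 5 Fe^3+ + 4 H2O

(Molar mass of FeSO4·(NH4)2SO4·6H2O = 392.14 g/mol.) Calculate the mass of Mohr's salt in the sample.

n(KMnO4) = 0.04050 L × 0.2191 mol/L = 8.874 × 10^-3 mol
From the 5:1 ratio, n(FeSO4·(NH4)2SO4·6H2O) = 5/1 × 8.874 × 10^-3 = 0.04437 mol
mass of FeSO4·(NH4)2SO4·6H2O = 0.04437 × 392.14 g/mol = 17.40 g

17.40 g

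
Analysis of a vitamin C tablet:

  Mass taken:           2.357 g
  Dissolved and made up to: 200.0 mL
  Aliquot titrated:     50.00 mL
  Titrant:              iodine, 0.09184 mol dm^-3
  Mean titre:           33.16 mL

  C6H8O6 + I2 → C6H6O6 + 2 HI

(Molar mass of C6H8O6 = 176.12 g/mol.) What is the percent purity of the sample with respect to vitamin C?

91.02 %

n(I2) per titration = 0.03316 × 0.09184 = 3.045 × 10^-3 mol
n(C6H8O6) in each aliquot = 3.045 × 10^-3 mol (1:1 ratio)
n(C6H8O6) in the whole flask = 3.045 × 10^-3 × 200.0/50.00 = 0.01218 mol
mass of C6H8O6 = 0.01218 × 176.12 = 2.145 g
% C6H8O6 = 2.145 / 2.357 × 100 = 91.02 %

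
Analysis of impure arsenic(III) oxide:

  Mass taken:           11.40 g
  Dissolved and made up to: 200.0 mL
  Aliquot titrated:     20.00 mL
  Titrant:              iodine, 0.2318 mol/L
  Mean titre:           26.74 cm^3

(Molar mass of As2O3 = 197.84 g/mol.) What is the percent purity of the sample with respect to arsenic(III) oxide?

As2O3 + 2 I2 + 2 H2O → As2O5 + 4 HI
n(I2) per titration = 0.02674 × 0.2318 = 6.198 × 10^-3 mol
From the 1:2 ratio, n(As2O3) in each aliquot = 1/2 × 6.198 × 10^-3 = 3.099 × 10^-3 mol
n(As2O3) in the whole flask = 3.099 × 10^-3 × 200.0/20.00 = 0.03099 mol
mass of As2O3 = 0.03099 × 197.84 = 6.131 g
% As2O3 = 6.131 / 11.40 × 100 = 53.78 %

53.78 %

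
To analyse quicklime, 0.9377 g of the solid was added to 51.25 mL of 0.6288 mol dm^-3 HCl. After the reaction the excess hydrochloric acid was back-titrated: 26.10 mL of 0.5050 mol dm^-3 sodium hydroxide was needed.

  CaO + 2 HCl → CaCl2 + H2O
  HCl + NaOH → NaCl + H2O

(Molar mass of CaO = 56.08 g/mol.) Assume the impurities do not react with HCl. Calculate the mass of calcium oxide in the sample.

0.5340 g

n(HCl) added = 0.05125 × 0.6288 = 0.03223 mol
n(NaOH) used in back-titration = 0.02610 × 0.5050 = 0.01318 mol
n(HCl) left over = 0.01318 mol (1:1 ratio)
n(HCl) consumed by analyte = 0.03223 − 0.01318 = 0.01905 mol
From the 1:2 ratio, n(CaO) = 1/2 × 0.01905 = 9.523 × 10^-3 mol
mass of CaO = 9.523 × 10^-3 × 56.08 = 0.5340 g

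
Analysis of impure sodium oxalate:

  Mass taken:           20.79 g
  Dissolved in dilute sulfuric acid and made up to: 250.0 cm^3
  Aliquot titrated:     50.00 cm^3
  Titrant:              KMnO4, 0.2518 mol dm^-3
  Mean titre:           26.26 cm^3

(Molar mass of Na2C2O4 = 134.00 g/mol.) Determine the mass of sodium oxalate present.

2 MnO4^- + 5 C2O4^2- + 16 H^+ → 2 Mn^2+ + 10 CO2 + 8 H2O
n(KMnO4) per titration = 0.02626 × 0.2518 = 6.612 × 10^-3 mol
From the 5:2 ratio, n(Na2C2O4) in each aliquot = 5/2 × 6.612 × 10^-3 = 0.01653 mol
n(Na2C2O4) in the whole flask = 0.01653 × 250.0/50.00 = 0.08265 mol
mass of Na2C2O4 = 0.08265 × 134.00 = 11.08 g

11.08 g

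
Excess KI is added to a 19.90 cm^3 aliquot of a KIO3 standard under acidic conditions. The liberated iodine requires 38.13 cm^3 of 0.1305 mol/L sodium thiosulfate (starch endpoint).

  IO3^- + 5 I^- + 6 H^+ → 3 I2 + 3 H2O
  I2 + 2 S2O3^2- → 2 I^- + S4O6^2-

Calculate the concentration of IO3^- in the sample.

0.04167 mol/L

n(S2O3^2-) = 0.03813 × 0.1305 = 4.976 × 10^-3 mol
n(I2) = n(S2O3^2-)/2 = 2.488 × 10^-3 mol
From the 1:3 ratio, n(IO3^-) in the aliquot = 1/3 × 2.488 × 10^-3 = 8.293 × 10^-4 mol
[IO3^-] = 8.293 × 10^-4 / 0.01990 = 0.04167 mol/L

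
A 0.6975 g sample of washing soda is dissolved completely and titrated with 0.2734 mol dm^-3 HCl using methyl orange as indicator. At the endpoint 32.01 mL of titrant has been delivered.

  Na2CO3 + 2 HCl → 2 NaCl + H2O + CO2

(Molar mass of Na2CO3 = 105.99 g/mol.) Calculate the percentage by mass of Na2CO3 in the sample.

n(HCl) = 0.03201 L × 0.2734 mol/L = 8.752 × 10^-3 mol
From the 1:2 ratio, n(Na2CO3) = 1/2 × 8.752 × 10^-3 = 4.376 × 10^-3 mol
mass of Na2CO3 = 4.376 × 10^-3 × 105.99 g/mol = 0.4638 g
% Na2CO3 = 0.4638 / 0.6975 × 100 = 66.49 %

66.49 %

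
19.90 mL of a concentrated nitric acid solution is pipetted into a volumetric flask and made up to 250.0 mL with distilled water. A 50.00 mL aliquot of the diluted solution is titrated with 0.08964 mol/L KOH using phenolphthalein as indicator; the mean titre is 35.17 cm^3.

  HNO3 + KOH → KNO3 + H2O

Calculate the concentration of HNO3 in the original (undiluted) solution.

0.7921 mol/L

n(KOH) = 0.03517 × 0.08964 = 3.153 × 10^-3 mol
n(HNO3) in the aliquot = 3.153 × 10^-3 mol (1:1 ratio)
[HNO3]_dilute = 3.153 × 10^-3 / 0.05000 = 0.06305 mol/L
Dilution factor = 250.0 / 19.90 = 12.56
[HNO3]_stock = 0.06305 × 12.56 = 0.7921 mol/L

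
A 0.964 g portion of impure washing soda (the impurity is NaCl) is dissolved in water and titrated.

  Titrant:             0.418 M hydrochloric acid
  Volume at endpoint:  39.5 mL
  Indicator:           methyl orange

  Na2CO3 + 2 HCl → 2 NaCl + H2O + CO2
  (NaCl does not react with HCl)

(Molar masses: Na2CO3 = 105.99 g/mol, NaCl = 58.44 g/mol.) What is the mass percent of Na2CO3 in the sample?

n(HCl) = 0.0395 × 0.418 = 0.0165 mol
Let x = n(Na2CO3), y = n(NaCl).
Titrant: 2x = 0.0165;  mass: 105.99x + 58.44y = 0.964
Solving, x = 8.26 × 10^-3 mol, y = 1.52 × 10^-3 mol
mass of Na2CO3 = 8.26 × 10^-3 × 105.99 = 0.875 g
% Na2CO3 = 0.875 / 0.964 × 100 = 90.8 %

90.8 %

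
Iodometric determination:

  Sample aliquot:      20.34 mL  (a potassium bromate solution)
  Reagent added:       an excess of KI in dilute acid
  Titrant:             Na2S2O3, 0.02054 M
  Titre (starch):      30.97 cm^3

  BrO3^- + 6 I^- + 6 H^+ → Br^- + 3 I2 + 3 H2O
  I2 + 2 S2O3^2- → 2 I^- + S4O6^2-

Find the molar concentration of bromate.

0.005212 M

n(S2O3^2-) = 0.03097 × 0.02054 = 6.361 × 10^-4 mol
n(I2) = n(S2O3^2-)/2 = 3.181 × 10^-4 mol
From the 1:3 ratio, n(BrO3^-) in the aliquot = 1/3 × 3.181 × 10^-4 = 1.060 × 10^-4 mol
[BrO3^-] = 1.060 × 10^-4 / 0.02034 = 0.005212 mol/L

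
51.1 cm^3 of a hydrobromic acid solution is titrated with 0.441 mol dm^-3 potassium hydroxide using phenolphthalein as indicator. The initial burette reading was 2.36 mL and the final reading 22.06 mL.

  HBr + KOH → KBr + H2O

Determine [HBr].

0.170 mol/L

n(KOH) = 0.0197 L × 0.441 mol/L = 8.69 × 10^-3 mol
n(HBr) = 8.69 × 10^-3 mol (1:1 mole ratio)
[HBr] = 8.69 × 10^-3 mol / 0.0511 L = 0.170 mol/L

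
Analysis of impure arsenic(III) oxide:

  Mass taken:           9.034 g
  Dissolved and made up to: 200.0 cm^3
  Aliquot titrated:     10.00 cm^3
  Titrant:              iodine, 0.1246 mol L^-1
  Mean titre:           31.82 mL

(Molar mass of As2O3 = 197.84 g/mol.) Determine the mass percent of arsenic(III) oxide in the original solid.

As2O3 + 2 I2 + 2 H2O → As2O5 + 4 HI
n(I2) per titration = 0.03182 × 0.1246 = 3.965 × 10^-3 mol
From the 1:2 ratio, n(As2O3) in each aliquot = 1/2 × 3.965 × 10^-3 = 1.982 × 10^-3 mol
n(As2O3) in the whole flask = 1.982 × 10^-3 × 200.0/10.00 = 0.03965 mol
mass of As2O3 = 0.03965 × 197.84 = 7.844 g
% As2O3 = 7.844 / 9.034 × 100 = 86.83 %

86.83 %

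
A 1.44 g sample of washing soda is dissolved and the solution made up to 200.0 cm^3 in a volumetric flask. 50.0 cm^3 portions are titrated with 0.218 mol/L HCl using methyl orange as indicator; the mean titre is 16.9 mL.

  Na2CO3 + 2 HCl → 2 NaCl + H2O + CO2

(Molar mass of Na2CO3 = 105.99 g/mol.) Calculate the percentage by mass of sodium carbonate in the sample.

54.2 %

n(HCl) per titration = 0.0169 × 0.218 = 3.68 × 10^-3 mol
From the 1:2 ratio, n(Na2CO3) in each aliquot = 1/2 × 3.68 × 10^-3 = 1.84 × 10^-3 mol
n(Na2CO3) in the whole flask = 1.84 × 10^-3 × 200.0/50.0 = 7.37 × 10^-3 mol
mass of Na2CO3 = 7.37 × 10^-3 × 105.99 = 0.781 g
% Na2CO3 = 0.781 / 1.44 × 100 = 54.2 %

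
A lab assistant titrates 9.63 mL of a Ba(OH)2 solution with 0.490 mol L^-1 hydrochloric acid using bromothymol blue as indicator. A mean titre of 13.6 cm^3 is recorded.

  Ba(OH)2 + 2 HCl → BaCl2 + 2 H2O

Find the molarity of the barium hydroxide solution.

0.346 mol/L

n(HCl) = 0.0136 L × 0.490 mol/L = 6.66 × 10^-3 mol
From the 1:2 mole ratio, n(Ba(OH)2) = 1/2 × 6.66 × 10^-3 = 3.33 × 10^-3 mol
[Ba(OH)2] = 3.33 × 10^-3 mol / 0.00963 L = 0.346 mol/L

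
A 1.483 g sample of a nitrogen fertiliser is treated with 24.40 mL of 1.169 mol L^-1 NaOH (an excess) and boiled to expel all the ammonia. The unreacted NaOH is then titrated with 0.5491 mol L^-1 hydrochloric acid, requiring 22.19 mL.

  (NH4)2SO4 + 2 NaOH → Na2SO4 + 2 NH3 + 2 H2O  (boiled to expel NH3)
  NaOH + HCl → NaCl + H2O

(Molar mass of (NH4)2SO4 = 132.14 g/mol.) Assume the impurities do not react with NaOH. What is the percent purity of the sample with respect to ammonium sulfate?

n(NaOH) added = 0.02440 × 1.169 = 0.02852 mol
n(HCl) used in back-titration = 0.02219 × 0.5491 = 0.01218 mol
n(NaOH) left over = 0.01218 mol (1:1 ratio)
n(NaOH) consumed by analyte = 0.02852 − 0.01218 = 0.01634 mol
From the 1:2 ratio, n((NH4)2SO4) = 1/2 × 0.01634 = 8.170 × 10^-3 mol
mass of (NH4)2SO4 = 8.170 × 10^-3 × 132.14 = 1.080 g
% (NH4)2SO4 = 1.080 / 1.483 × 100 = 72.79 %

72.79 %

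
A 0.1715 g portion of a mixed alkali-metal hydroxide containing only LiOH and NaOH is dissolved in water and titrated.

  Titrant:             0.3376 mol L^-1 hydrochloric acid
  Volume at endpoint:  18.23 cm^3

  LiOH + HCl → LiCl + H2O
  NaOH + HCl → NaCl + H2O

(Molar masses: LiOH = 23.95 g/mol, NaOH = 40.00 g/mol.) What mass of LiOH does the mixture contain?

n(HCl) = 0.01823 × 0.3376 = 6.154 × 10^-3 mol
Let x = n(LiOH), y = n(NaOH).
Titrant: 1x + 1y = 6.154 × 10^-3;  mass: 23.95x + 40.00y = 0.1715
Solving, x = 4.653 × 10^-3 mol, y = 1.502 × 10^-3 mol
mass of LiOH = 4.653 × 10^-3 × 23.95 = 0.1114 g

0.1114 g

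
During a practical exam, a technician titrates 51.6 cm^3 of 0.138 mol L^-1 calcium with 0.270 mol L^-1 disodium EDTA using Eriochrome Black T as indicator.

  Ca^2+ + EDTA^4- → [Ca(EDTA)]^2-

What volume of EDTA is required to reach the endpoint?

n(Ca2+) = 0.0516 L × 0.138 mol/L = 7.12 × 10^-3 mol
n(EDTA) = 7.12 × 10^-3 mol (1:1 stoichiometry)
V(EDTA) = 7.12 × 10^-3 mol / 0.270 mol/L = 0.0264 L = 26.4 mL

26.4 mL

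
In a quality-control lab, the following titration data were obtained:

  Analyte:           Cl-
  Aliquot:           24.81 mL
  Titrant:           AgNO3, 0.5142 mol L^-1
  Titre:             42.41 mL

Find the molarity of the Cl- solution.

0.8790 mol/L

Ag^+ + Cl^- → AgCl(s)
n(AgNO3) = 0.04241 L × 0.5142 mol/L = 0.02181 mol
n(Cl-) = 0.02181 mol (1:1 mole ratio)
[Cl-] = 0.02181 mol / 0.02481 L = 0.8790 mol/L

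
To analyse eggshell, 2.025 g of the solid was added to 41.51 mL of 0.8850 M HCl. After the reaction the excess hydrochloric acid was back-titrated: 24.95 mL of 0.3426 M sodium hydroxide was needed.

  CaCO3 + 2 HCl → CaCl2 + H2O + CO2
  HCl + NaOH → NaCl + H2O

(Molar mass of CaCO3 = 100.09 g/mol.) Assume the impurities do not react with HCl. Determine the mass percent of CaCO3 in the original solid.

69.66 %

n(HCl) added = 0.04151 × 0.8850 = 0.03674 mol
n(NaOH) used in back-titration = 0.02495 × 0.3426 = 8.548 × 10^-3 mol
n(HCl) left over = 8.548 × 10^-3 mol (1:1 ratio)
n(HCl) consumed by analyte = 0.03674 − 8.548 × 10^-3 = 0.02819 mol
From the 1:2 ratio, n(CaCO3) = 1/2 × 0.02819 = 0.01409 mol
mass of CaCO3 = 0.01409 × 100.09 = 1.411 g
% CaCO3 = 1.411 / 2.025 × 100 = 69.66 %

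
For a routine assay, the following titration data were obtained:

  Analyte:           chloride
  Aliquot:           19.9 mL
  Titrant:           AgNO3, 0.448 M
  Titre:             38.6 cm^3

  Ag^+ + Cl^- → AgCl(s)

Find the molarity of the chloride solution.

0.869 M

n(AgNO3) = 0.0386 L × 0.448 mol/L = 0.0173 mol
n(Cl-) = 0.0173 mol (1:1 mole ratio)
[Cl-] = 0.0173 mol / 0.0199 L = 0.869 mol/L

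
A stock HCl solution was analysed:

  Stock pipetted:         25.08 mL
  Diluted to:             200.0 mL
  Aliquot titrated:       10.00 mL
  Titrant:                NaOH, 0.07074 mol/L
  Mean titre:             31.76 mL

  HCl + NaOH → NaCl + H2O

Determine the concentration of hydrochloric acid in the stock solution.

1.792 mol/L

n(NaOH) = 0.03176 × 0.07074 = 2.247 × 10^-3 mol
n(HCl) in the aliquot = 2.247 × 10^-3 mol (1:1 ratio)
[HCl]_dilute = 2.247 × 10^-3 / 0.01000 = 0.2247 mol/L
Dilution factor = 200.0 / 25.08 = 7.974
[HCl]_stock = 0.2247 × 7.974 = 1.792 mol/L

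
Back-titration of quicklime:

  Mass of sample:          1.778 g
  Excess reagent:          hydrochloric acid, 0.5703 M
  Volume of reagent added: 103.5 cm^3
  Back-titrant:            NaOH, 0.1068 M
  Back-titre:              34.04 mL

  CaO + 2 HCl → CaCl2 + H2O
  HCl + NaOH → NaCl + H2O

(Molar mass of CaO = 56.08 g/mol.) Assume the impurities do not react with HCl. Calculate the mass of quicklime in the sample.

n(HCl) added = 0.1035 × 0.5703 = 0.05903 mol
n(NaOH) used in back-titration = 0.03404 × 0.1068 = 3.635 × 10^-3 mol
n(HCl) left over = 3.635 × 10^-3 mol (1:1 ratio)
n(HCl) consumed by analyte = 0.05903 − 3.635 × 10^-3 = 0.05539 mol
From the 1:2 ratio, n(CaO) = 1/2 × 0.05539 = 0.02770 mol
mass of CaO = 0.02770 × 56.08 = 1.553 g

1.553 g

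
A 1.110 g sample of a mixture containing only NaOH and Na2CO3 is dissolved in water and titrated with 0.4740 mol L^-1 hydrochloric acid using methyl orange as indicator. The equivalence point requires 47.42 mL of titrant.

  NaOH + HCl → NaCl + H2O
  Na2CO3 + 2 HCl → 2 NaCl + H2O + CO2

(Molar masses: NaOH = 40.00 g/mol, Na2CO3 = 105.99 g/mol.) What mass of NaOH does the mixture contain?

n(HCl) = 0.04742 × 0.4740 = 0.02248 mol
Let x = n(NaOH), y = n(Na2CO3).
Titrant: 1x + 2y = 0.02248;  mass: 40.00x + 105.99y = 1.110
Solving, x = 6.246 × 10^-3 mol, y = 8.115 × 10^-3 mol
mass of NaOH = 6.246 × 10^-3 × 40.00 = 0.2499 g

0.2499 g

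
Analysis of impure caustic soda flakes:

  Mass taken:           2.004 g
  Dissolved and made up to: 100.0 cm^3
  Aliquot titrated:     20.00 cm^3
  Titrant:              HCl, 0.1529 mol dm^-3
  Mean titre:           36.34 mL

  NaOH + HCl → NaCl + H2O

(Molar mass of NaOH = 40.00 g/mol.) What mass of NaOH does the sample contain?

n(HCl) per titration = 0.03634 × 0.1529 = 5.556 × 10^-3 mol
n(NaOH) in each aliquot = 5.556 × 10^-3 mol (1:1 ratio)
n(NaOH) in the whole flask = 5.556 × 10^-3 × 100.0/20.00 = 0.02778 mol
mass of NaOH = 0.02778 × 40.00 = 1.111 g

1.111 g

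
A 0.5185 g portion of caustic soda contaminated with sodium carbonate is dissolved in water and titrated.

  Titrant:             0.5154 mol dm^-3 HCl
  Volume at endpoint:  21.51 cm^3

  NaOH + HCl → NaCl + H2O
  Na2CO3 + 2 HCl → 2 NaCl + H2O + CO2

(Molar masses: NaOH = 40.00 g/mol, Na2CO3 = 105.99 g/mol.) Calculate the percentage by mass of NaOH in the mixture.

40.97 %

n(HCl) = 0.02151 × 0.5154 = 0.01109 mol
Let x = n(NaOH), y = n(Na2CO3).
Titrant: 1x + 2y = 0.01109;  mass: 40.00x + 105.99y = 0.5185
Solving, x = 5.311 × 10^-3 mol, y = 2.888 × 10^-3 mol
mass of NaOH = 5.311 × 10^-3 × 40.00 = 0.2124 g
% NaOH = 0.2124 / 0.5185 × 100 = 40.97 %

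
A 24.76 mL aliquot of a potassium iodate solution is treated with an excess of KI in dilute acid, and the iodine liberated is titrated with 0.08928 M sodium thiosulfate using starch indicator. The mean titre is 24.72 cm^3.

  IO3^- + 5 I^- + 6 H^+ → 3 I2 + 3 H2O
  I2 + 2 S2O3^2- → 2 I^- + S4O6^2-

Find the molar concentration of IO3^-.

n(S2O3^2-) = 0.02472 × 0.08928 = 2.207 × 10^-3 mol
n(I2) = n(S2O3^2-)/2 = 1.104 × 10^-3 mol
From the 1:3 ratio, n(IO3^-) in the aliquot = 1/3 × 1.104 × 10^-3 = 3.678 × 10^-4 mol
[IO3^-] = 3.678 × 10^-4 / 0.02476 = 0.01486 mol/L

0.01486 M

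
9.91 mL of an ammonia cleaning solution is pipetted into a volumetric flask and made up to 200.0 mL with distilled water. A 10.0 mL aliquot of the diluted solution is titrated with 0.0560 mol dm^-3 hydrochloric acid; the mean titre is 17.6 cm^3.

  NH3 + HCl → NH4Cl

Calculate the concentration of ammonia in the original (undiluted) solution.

n(HCl) = 0.0176 × 0.0560 = 9.86 × 10^-4 mol
n(NH3) in the aliquot = 9.86 × 10^-4 mol (1:1 ratio)
[NH3]_dilute = 9.86 × 10^-4 / 0.0100 = 0.0986 mol/L
Dilution factor = 200.0 / 9.91 = 20.18
[NH3]_stock = 0.0986 × 20.18 = 1.99 mol/L

1.99 mol/L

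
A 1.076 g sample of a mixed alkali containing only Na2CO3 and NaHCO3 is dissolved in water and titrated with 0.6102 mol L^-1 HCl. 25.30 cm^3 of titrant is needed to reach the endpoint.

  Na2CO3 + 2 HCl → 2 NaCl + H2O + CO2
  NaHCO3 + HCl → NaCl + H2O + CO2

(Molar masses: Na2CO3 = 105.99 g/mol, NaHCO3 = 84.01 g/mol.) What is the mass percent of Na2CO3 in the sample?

n(HCl) = 0.02530 × 0.6102 = 0.01544 mol
Let x = n(Na2CO3), y = n(NaHCO3).
Titrant: 2x + 1y = 0.01544;  mass: 105.99x + 84.01y = 1.076
Solving, x = 3.562 × 10^-3 mol, y = 8.314 × 10^-3 mol
mass of Na2CO3 = 3.562 × 10^-3 × 105.99 = 0.3775 g
% Na2CO3 = 0.3775 / 1.076 × 100 = 35.09 %

35.09 %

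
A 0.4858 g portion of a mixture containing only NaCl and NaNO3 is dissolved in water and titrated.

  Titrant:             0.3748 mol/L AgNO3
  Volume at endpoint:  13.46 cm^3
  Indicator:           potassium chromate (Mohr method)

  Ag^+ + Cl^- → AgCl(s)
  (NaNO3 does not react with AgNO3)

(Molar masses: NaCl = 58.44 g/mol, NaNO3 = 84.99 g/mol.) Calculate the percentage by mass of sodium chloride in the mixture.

n(AgNO3) = 0.01346 × 0.3748 = 5.045 × 10^-3 mol
Let x = n(NaCl), y = n(NaNO3).
Titrant: 1x = 5.045 × 10^-3;  mass: 58.44x + 84.99y = 0.4858
Solving, x = 5.045 × 10^-3 mol, y = 2.247 × 10^-3 mol
mass of NaCl = 5.045 × 10^-3 × 58.44 = 0.2948 g
% NaCl = 0.2948 / 0.4858 × 100 = 60.69 %

60.69 %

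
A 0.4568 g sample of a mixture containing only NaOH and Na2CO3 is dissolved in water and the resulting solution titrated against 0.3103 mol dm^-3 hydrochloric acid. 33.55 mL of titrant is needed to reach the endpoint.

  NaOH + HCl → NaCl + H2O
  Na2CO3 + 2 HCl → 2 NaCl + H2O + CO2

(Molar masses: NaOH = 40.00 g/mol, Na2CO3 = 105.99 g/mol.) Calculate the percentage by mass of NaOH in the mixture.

n(HCl) = 0.03355 × 0.3103 = 0.01041 mol
Let x = n(NaOH), y = n(Na2CO3).
Titrant: 1x + 2y = 0.01041;  mass: 40.00x + 105.99y = 0.4568
Solving, x = 7.303 × 10^-3 mol, y = 1.554 × 10^-3 mol
mass of NaOH = 7.303 × 10^-3 × 40.00 = 0.2921 g
% NaOH = 0.2921 / 0.4568 × 100 = 63.95 %

63.95 %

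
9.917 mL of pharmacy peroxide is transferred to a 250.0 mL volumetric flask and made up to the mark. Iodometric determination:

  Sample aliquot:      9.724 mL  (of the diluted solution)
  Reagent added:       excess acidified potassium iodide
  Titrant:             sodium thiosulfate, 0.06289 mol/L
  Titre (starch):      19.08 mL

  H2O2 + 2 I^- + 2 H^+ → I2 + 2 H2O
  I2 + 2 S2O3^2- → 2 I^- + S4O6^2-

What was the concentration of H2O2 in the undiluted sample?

1.555 mol/L

n(S2O3^2-) = 0.01908 × 0.06289 = 1.200 × 10^-3 mol
n(I2) = n(S2O3^2-)/2 = 6.000 × 10^-4 mol
n(H2O2) in the aliquot = 6.000 × 10^-4 mol (1:1 ratio)
[H2O2]_dilute = 6.000 × 10^-4 / 0.009724 = 0.06170 mol/L
[H2O2]_original = 0.06170 × 250.0/9.917 = 1.555 mol/L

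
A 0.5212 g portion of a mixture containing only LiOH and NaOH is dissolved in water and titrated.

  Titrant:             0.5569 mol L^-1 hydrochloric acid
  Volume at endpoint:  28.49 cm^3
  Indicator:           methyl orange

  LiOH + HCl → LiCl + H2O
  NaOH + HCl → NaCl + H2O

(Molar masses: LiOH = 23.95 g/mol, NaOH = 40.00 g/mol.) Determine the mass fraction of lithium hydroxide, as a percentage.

32.48 %

n(HCl) = 0.02849 × 0.5569 = 0.01587 mol
Let x = n(LiOH), y = n(NaOH).
Titrant: 1x + 1y = 0.01587;  mass: 23.95x + 40.00y = 0.5212
Solving, x = 7.068 × 10^-3 mol, y = 8.798 × 10^-3 mol
mass of LiOH = 7.068 × 10^-3 × 23.95 = 0.1693 g
% LiOH = 0.1693 / 0.5212 × 100 = 32.48 %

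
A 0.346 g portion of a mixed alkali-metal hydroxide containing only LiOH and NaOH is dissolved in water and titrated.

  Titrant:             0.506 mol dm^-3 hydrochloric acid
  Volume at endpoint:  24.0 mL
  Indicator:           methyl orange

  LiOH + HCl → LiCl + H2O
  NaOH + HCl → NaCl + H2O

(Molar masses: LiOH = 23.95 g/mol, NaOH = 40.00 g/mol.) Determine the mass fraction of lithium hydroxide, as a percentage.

n(HCl) = 0.0240 × 0.506 = 0.0121 mol
Let x = n(LiOH), y = n(NaOH).
Titrant: 1x + 1y = 0.0121;  mass: 23.95x + 40.00y = 0.346
Solving, x = 8.71 × 10^-3 mol, y = 3.44 × 10^-3 mol
mass of LiOH = 8.71 × 10^-3 × 23.95 = 0.209 g
% LiOH = 0.209 / 0.346 × 100 = 60.3 %

60.3 %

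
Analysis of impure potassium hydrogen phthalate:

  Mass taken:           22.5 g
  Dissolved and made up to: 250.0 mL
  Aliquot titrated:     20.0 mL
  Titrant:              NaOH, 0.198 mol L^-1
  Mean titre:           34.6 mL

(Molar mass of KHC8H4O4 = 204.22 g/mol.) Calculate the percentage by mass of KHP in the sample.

KHC8H4O4 + NaOH → KNaC8H4O4 + H2O
n(NaOH) per titration = 0.0346 × 0.198 = 6.85 × 10^-3 mol
n(KHC8H4O4) in each aliquot = 6.85 × 10^-3 mol (1:1 ratio)
n(KHC8H4O4) in the whole flask = 6.85 × 10^-3 × 250.0/20.0 = 0.0856 mol
mass of KHC8H4O4 = 0.0856 × 204.22 = 17.5 g
% KHC8H4O4 = 17.5 / 22.5 × 100 = 77.7 %

77.7 %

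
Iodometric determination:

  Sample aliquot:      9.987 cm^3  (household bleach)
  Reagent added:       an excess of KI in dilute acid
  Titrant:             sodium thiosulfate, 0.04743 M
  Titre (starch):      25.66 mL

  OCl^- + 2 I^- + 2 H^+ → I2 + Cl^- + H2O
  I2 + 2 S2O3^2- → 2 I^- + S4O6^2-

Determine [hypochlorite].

n(S2O3^2-) = 0.02566 × 0.04743 = 1.217 × 10^-3 mol
n(I2) = n(S2O3^2-)/2 = 6.085 × 10^-4 mol
n(OCl^-) in the aliquot = 6.085 × 10^-4 mol (1:1 ratio)
[OCl^-] = 6.085 × 10^-4 / 0.009987 = 0.06093 mol/L

0.06093 M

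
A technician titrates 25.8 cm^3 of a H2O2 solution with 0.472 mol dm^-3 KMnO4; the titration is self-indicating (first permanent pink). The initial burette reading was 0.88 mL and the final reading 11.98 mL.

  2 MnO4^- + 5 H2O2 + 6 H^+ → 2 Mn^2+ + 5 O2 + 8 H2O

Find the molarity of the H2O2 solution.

n(KMnO4) = 0.0111 L × 0.472 mol/L = 5.24 × 10^-3 mol
From the 5:2 mole ratio, n(H2O2) = 5/2 × 5.24 × 10^-3 = 0.0131 mol
[H2O2] = 0.0131 mol / 0.0258 L = 0.508 mol/L

0.508 mol/L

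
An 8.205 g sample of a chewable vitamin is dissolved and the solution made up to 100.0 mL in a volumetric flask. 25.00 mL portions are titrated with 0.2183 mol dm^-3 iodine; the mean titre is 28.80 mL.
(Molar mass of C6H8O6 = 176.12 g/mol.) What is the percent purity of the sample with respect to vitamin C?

C6H8O6 + I2 → C6H6O6 + 2 HI
n(I2) per titration = 0.02880 × 0.2183 = 6.287 × 10^-3 mol
n(C6H8O6) in each aliquot = 6.287 × 10^-3 mol (1:1 ratio)
n(C6H8O6) in the whole flask = 6.287 × 10^-3 × 100.0/25.00 = 0.02515 mol
mass of C6H8O6 = 0.02515 × 176.12 = 4.429 g
% C6H8O6 = 4.429 / 8.205 × 100 = 53.98 %

53.98 %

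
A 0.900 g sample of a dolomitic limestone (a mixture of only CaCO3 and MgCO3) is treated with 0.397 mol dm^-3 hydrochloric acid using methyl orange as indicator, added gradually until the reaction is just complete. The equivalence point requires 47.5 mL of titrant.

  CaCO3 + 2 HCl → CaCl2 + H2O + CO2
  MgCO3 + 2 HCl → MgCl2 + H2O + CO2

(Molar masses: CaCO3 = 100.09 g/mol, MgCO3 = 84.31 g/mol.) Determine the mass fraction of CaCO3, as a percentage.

74.0 %

n(HCl) = 0.0475 × 0.397 = 0.0189 mol
Let x = n(CaCO3), y = n(MgCO3).
Titrant: 2x + 2y = 0.0189;  mass: 100.09x + 84.31y = 0.900
Solving, x = 6.66 × 10^-3 mol, y = 2.77 × 10^-3 mol
mass of CaCO3 = 6.66 × 10^-3 × 100.09 = 0.666 g
% CaCO3 = 0.666 / 0.900 × 100 = 74.0 %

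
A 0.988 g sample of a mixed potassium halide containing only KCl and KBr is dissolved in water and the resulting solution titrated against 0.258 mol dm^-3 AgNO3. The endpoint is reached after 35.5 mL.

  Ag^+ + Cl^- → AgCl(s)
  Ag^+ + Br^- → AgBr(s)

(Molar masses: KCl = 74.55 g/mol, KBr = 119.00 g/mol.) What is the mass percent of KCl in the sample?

n(AgNO3) = 0.0355 × 0.258 = 9.16 × 10^-3 mol
Let x = n(KCl), y = n(KBr).
Titrant: 1x + 1y = 9.16 × 10^-3;  mass: 74.55x + 119.00y = 0.988
Solving, x = 2.29 × 10^-3 mol, y = 6.87 × 10^-3 mol
mass of KCl = 2.29 × 10^-3 × 74.55 = 0.171 g
% KCl = 0.171 / 0.988 × 100 = 17.3 %

17.3 %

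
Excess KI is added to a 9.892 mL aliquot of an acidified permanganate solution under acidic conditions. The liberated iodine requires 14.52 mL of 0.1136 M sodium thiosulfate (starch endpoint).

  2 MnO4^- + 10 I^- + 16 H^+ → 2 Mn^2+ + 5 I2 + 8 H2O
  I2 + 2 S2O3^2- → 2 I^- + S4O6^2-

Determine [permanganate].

n(S2O3^2-) = 0.01452 × 0.1136 = 1.649 × 10^-3 mol
n(I2) = n(S2O3^2-)/2 = 8.247 × 10^-4 mol
From the 2:5 ratio, n(MnO4^-) in the aliquot = 2/5 × 8.247 × 10^-4 = 3.299 × 10^-4 mol
[MnO4^-] = 3.299 × 10^-4 / 0.009892 = 0.03335 mol/L

0.03335 M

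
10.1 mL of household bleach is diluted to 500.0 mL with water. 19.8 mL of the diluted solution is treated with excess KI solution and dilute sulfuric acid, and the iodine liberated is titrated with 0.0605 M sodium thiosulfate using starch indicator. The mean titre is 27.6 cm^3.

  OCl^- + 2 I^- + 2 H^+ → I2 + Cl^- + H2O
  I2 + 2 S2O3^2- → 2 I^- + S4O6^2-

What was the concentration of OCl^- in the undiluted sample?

n(S2O3^2-) = 0.0276 × 0.0605 = 1.67 × 10^-3 mol
n(I2) = n(S2O3^2-)/2 = 8.35 × 10^-4 mol
n(OCl^-) in the aliquot = 8.35 × 10^-4 mol (1:1 ratio)
[OCl^-]_dilute = 8.35 × 10^-4 / 0.0198 = 0.0422 mol/L
[OCl^-]_original = 0.0422 × 500.0/10.1 = 2.09 mol/L

2.09 M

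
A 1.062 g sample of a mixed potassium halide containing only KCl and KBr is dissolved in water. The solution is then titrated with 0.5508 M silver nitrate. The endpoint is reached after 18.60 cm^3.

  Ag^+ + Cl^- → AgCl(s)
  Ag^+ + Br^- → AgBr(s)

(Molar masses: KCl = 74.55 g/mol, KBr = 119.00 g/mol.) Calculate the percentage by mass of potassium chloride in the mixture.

n(AgNO3) = 0.01860 × 0.5508 = 0.01024 mol
Let x = n(KCl), y = n(KBr).
Titrant: 1x + 1y = 0.01024;  mass: 74.55x + 119.00y = 1.062
Solving, x = 3.535 × 10^-3 mol, y = 6.710 × 10^-3 mol
mass of KCl = 3.535 × 10^-3 × 74.55 = 0.2636 g
% KCl = 0.2636 / 1.062 × 100 = 24.82 %

24.82 %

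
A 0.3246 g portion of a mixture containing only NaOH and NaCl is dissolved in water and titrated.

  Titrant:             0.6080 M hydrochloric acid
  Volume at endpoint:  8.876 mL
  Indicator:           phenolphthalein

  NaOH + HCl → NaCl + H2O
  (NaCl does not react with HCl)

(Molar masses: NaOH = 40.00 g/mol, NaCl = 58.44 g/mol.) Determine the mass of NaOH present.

n(HCl) = 0.008876 × 0.6080 = 5.397 × 10^-3 mol
Let x = n(NaOH), y = n(NaCl).
Titrant: 1x = 5.397 × 10^-3;  mass: 40.00x + 58.44y = 0.3246
Solving, x = 5.397 × 10^-3 mol, y = 1.861 × 10^-3 mol
mass of NaOH = 5.397 × 10^-3 × 40.00 = 0.2159 g

0.2159 g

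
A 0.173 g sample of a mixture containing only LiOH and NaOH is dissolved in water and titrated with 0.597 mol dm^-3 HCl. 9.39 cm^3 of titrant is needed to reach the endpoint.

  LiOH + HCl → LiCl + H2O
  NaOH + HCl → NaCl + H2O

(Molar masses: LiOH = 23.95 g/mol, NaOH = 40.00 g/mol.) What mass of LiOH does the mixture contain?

n(HCl) = 0.00939 × 0.597 = 5.61 × 10^-3 mol
Let x = n(LiOH), y = n(NaOH).
Titrant: 1x + 1y = 5.61 × 10^-3;  mass: 23.95x + 40.00y = 0.173
Solving, x = 3.19 × 10^-3 mol, y = 2.41 × 10^-3 mol
mass of LiOH = 3.19 × 10^-3 × 23.95 = 0.0765 g

0.0765 g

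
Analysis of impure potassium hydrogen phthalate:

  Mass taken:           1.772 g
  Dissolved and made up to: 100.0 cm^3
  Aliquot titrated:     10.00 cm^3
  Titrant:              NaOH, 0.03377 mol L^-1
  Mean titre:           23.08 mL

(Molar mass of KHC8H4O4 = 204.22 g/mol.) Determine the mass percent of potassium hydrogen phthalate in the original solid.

KHC8H4O4 + NaOH → KNaC8H4O4 + H2O
n(NaOH) per titration = 0.02308 × 0.03377 = 7.794 × 10^-4 mol
n(KHC8H4O4) in each aliquot = 7.794 × 10^-4 mol (1:1 ratio)
n(KHC8H4O4) in the whole flask = 7.794 × 10^-4 × 100.0/10.00 = 7.794 × 10^-3 mol
mass of KHC8H4O4 = 7.794 × 10^-3 × 204.22 = 1.592 g
% KHC8H4O4 = 1.592 / 1.772 × 100 = 89.83 %

89.83 %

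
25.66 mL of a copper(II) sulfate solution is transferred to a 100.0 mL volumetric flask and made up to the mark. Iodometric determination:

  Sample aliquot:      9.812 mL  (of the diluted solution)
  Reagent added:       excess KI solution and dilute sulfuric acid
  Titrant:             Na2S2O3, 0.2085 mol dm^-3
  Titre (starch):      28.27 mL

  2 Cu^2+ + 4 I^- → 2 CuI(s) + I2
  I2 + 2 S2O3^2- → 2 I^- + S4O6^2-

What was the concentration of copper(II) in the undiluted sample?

2.341 mol/L

n(S2O3^2-) = 0.02827 × 0.2085 = 5.894 × 10^-3 mol
n(I2) = n(S2O3^2-)/2 = 2.947 × 10^-3 mol
From the 2:1 ratio, n(Cu2+) in the aliquot = 2/1 × 2.947 × 10^-3 = 5.894 × 10^-3 mol
[Cu2+]_dilute = 5.894 × 10^-3 / 0.009812 = 0.6007 mol/L
[Cu2+]_original = 0.6007 × 100.0/25.66 = 2.341 mol/L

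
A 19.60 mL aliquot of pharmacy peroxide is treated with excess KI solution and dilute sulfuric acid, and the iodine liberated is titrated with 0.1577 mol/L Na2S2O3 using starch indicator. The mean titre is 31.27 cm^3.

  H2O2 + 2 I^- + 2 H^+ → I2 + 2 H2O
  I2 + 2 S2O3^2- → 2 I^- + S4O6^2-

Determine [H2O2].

0.1258 mol/L

n(S2O3^2-) = 0.03127 × 0.1577 = 4.931 × 10^-3 mol
n(I2) = n(S2O3^2-)/2 = 2.466 × 10^-3 mol
n(H2O2) in the aliquot = 2.466 × 10^-3 mol (1:1 ratio)
[H2O2] = 2.466 × 10^-3 / 0.01960 = 0.1258 mol/L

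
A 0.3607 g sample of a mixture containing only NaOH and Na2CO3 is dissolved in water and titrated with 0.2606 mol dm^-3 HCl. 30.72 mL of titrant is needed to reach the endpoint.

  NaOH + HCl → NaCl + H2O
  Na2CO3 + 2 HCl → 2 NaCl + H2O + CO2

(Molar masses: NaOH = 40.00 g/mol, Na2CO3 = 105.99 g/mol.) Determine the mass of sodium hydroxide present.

n(HCl) = 0.03072 × 0.2606 = 8.006 × 10^-3 mol
Let x = n(NaOH), y = n(Na2CO3).
Titrant: 1x + 2y = 8.006 × 10^-3;  mass: 40.00x + 105.99y = 0.3607
Solving, x = 4.891 × 10^-3 mol, y = 1.557 × 10^-3 mol
mass of NaOH = 4.891 × 10^-3 × 40.00 = 0.1956 g

0.1956 g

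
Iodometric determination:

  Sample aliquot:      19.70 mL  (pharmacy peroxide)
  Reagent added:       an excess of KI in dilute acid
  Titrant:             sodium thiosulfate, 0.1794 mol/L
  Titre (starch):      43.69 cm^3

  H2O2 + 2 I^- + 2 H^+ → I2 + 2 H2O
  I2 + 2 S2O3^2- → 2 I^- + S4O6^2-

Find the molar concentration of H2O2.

0.1989 mol/L

n(S2O3^2-) = 0.04369 × 0.1794 = 7.838 × 10^-3 mol
n(I2) = n(S2O3^2-)/2 = 3.919 × 10^-3 mol
n(H2O2) in the aliquot = 3.919 × 10^-3 mol (1:1 ratio)
[H2O2] = 3.919 × 10^-3 / 0.01970 = 0.1989 mol/L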